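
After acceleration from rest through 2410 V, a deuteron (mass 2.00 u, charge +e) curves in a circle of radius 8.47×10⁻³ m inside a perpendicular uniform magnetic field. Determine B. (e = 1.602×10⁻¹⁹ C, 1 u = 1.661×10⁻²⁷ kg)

B ≈ 1.18 T

v = √(2|q|V/m) = √(2·1.602×10⁻¹⁹·2410/3.322×10⁻²⁷) ≈ 4.821×10⁵ m/s.
B = mv/(|q|r) = (3.322×10⁻²⁷)(4.821×10⁵)/((1.602×10⁻¹⁹)(8.47×10⁻³)) ≈ 1.18 T.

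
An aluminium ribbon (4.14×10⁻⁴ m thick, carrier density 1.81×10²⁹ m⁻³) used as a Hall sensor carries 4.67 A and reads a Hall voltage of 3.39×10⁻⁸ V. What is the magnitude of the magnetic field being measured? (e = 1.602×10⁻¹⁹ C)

From V_H = IB/(n e t), B = V_H n e t / I.
B = (3.39×10⁻⁸)(1.81×10²⁹)(1.602×10⁻¹⁹)(4.14×10⁻⁴)/4.67 ≈ 0.0871 T.

B ≈ 0.0871 T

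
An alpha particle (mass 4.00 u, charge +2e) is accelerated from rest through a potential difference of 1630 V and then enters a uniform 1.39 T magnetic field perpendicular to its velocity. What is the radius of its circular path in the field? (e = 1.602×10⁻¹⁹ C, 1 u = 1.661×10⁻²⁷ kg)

Acceleration: |q|V = ½mv² ⇒ v = √(2|q|V/m) = √(2·3.204×10⁻¹⁹·1630/6.644×10⁻²⁷) ≈ 3.965×10⁵ m/s.
In the field: r = mv/(|q|B) = (6.644×10⁻²⁷)(3.965×10⁵)/((3.204×10⁻¹⁹)(1.39)) ≈ 5.92×10⁻³ m.

r ≈ 5.92×10⁻³ m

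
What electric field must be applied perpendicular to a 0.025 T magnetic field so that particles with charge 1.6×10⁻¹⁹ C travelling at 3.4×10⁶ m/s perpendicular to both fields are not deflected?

For straight-line motion qE = qvB, so E = vB.
E = 3.4×10⁶ × 0.025 = 8.5×10⁴ V/m.

E = 8.5×10⁴ V/m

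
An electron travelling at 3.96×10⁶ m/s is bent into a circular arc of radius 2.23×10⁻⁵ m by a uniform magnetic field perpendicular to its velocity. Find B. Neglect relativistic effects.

B ≈ 1.01 T

From |q|vB = mv²/r, B = mv/(|q|r).
B = (9.109×10⁻³¹)(3.96×10⁶)/((1.602×10⁻¹⁹)(2.23×10⁻⁵)) ≈ 1.01 T.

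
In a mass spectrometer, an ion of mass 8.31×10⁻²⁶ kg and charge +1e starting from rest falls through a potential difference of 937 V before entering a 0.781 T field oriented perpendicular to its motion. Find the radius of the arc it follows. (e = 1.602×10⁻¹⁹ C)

r ≈ 0.0399 m

Acceleration: |q|V = ½mv² ⇒ v = √(2|q|V/m) = √(2·1.602×10⁻¹⁹·937/8.31×10⁻²⁶) ≈ 6.011×10⁴ m/s.
In the field: r = mv/(|q|B) = (8.31×10⁻²⁶)(6.011×10⁴)/((1.602×10⁻¹⁹)(0.781)) ≈ 0.0399 m.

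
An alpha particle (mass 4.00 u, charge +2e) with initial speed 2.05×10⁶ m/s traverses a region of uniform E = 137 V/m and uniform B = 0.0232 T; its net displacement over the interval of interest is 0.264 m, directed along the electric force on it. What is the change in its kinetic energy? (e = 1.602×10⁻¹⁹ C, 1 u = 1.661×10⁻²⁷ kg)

The magnetic force is always ⟂ v and does no work; only the electric force changes KE.
ΔKE = F_E · d = |q|E d = (3.204×10⁻¹⁹)(137)(0.264) ≈ 1.16×10⁻¹⁷ J.

ΔKE ≈ 1.16×10⁻¹⁷ J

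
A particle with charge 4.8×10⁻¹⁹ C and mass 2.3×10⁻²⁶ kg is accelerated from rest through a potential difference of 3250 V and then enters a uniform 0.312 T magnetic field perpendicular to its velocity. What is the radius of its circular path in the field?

r ≈ 0.0566 m

Acceleration: |q|V = ½mv² ⇒ v = √(2|q|V/m) = √(2·4.8×10⁻¹⁹·3250/2.3×10⁻²⁶) ≈ 3.683×10⁵ m/s.
In the field: r = mv/(|q|B) = (2.3×10⁻²⁶)(3.683×10⁵)/((4.8×10⁻¹⁹)(0.312)) ≈ 0.0566 m.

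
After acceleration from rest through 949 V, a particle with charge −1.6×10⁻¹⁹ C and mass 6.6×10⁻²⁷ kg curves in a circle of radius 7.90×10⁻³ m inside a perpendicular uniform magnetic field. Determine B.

v = √(2|q|V/m) = √(2·1.6×10⁻¹⁹·949/6.6×10⁻²⁷) ≈ 2.145×10⁵ m/s.
B = mv/(|q|r) = (6.6×10⁻²⁷)(2.145×10⁵)/((1.6×10⁻¹⁹)(7.90×10⁻³)) ≈ 1.12 T.

B ≈ 1.12 T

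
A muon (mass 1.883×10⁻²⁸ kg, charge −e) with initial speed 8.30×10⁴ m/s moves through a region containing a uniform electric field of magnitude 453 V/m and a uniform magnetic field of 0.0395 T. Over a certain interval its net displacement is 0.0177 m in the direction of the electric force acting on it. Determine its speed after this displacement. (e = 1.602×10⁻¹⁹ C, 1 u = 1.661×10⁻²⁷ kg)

v_f ≈ 1.43×10⁵ m/s

B does no work; ΔKE = |q|E d.
½mv_f² = ½mv₀² + |q|Ed = ½(1.883×10⁻²⁸)(8.30×10⁴)² + (1.602×10⁻¹⁹)(453)(0.0177) ≈ 6.486×10⁻¹⁹ J + 1.284×10⁻¹⁸ J ≈ 1.933×10⁻¹⁸ J.
v_f = √(2·1.933×10⁻¹⁸/1.883×10⁻²⁸) ≈ 1.43×10⁵ m/s.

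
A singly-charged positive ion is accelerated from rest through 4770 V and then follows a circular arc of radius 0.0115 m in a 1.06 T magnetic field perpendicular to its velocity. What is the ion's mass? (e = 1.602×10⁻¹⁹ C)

m ≈ 2.50×10⁻²⁷ kg

Combine |q|V = ½mv² and r = mv/(|q|B): eliminate v to get m = qB²r²/(2V).
m = (1.602×10⁻¹⁹)(1.06)²(0.0115)²/(2·4770) ≈ 2.50×10⁻²⁷ kg.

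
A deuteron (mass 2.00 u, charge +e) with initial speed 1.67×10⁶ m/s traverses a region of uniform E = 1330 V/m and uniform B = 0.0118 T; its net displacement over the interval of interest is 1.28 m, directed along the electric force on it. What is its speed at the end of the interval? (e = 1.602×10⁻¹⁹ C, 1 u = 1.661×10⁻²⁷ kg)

v_f ≈ 1.72×10⁶ m/s

B does no work; ΔKE = |q|E d.
½mv_f² = ½mv₀² + |q|Ed = ½(3.322×10⁻²⁷)(1.67×10⁶)² + (1.602×10⁻¹⁹)(1330)(1.28) ≈ 4.632×10⁻¹⁵ J + 2.727×10⁻¹⁶ J ≈ 4.905×10⁻¹⁵ J.
v_f = √(2·4.905×10⁻¹⁵/3.322×10⁻²⁷) ≈ 1.72×10⁶ m/s.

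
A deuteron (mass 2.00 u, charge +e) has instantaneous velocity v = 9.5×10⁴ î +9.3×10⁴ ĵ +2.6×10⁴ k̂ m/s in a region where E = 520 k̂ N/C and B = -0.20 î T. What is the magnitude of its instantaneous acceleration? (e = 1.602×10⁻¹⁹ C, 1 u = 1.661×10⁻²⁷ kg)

v×B = (0, -5200, 1.86×10⁴) N/C.
E + v×B = (0, -5200, 1.91×10⁴) N/C.
F = q(E + v×B) = (1.602×10⁻¹⁹ C)·(0, -5200, 1.91×10⁴) = (0, -8.33×10⁻¹⁶, 3.06×10⁻¹⁵) N.
|a| = |F|/m = 3.174×10⁻¹⁵/3.322×10⁻²⁷ ≈ 9.56×10¹¹ m/s².

|a| ≈ 9.56×10¹¹ m/s²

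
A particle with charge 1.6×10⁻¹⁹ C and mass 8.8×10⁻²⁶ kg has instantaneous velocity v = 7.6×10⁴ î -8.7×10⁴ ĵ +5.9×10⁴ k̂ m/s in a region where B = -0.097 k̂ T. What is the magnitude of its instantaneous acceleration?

|a| ≈ 2.04×10¹⁰ m/s²

v×B = (8440, 7370, 0) N/C.
F = q v×B = (1.6×10⁻¹⁹ C)·(8440, 7370, 0) = (1.35×10⁻¹⁵, 1.18×10⁻¹⁵, 0) N.
|a| = |F|/m = 1.793×10⁻¹⁵/8.8×10⁻²⁶ ≈ 2.04×10¹⁰ m/s².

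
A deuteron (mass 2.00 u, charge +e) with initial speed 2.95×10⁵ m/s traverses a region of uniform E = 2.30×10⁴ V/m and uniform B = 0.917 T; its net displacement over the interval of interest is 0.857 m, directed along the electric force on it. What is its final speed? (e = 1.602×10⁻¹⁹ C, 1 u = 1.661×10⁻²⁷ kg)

B does no work; ΔKE = |q|E d.
½mv_f² = ½mv₀² + |q|Ed = ½(3.322×10⁻²⁷)(2.95×10⁵)² + (1.602×10⁻¹⁹)(2.30×10⁴)(0.857) ≈ 1.445×10⁻¹⁶ J + 3.158×10⁻¹⁵ J ≈ 3.302×10⁻¹⁵ J.
v_f = √(2·3.302×10⁻¹⁵/3.322×10⁻²⁷) ≈ 1.41×10⁶ m/s.

v_f ≈ 1.41×10⁶ m/s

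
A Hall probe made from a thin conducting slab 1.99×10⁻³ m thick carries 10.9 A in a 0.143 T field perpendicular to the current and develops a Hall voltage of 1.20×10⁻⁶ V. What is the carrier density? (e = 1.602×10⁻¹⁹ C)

n ≈ 4.07×10²⁷ m⁻³

From V_H = IB/(n e t), n = IB/(V_H e t).
n = (10.9)(0.143)/((1.20×10⁻⁶)(1.602×10⁻¹⁹)(1.99×10⁻³)) ≈ 4.07×10²⁷ m⁻³.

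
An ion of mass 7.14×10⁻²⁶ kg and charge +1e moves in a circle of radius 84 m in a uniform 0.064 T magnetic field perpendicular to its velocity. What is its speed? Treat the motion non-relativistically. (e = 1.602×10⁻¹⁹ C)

v ≈ 1.2×10⁷ m/s

From |q|vB = mv²/r, v = |q|Br/m.
v = (1.602×10⁻¹⁹)(0.064)(84)/7.14×10⁻²⁶ ≈ 1.2×10⁷ m/s.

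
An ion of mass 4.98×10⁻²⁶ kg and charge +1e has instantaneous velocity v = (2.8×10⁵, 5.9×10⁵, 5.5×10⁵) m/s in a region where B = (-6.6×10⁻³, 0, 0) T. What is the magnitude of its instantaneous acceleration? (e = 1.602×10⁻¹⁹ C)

v×B = (0, -3630, 3890) N/C.
F = q v×B = (1.602×10⁻¹⁹ C)·(0, -3630, 3890) = (0, -5.82×10⁻¹⁶, 6.24×10⁻¹⁶) N.
|a| = |F|/m = 8.528×10⁻¹⁶/4.98×10⁻²⁶ ≈ 1.71×10¹⁰ m/s².

|a| ≈ 1.71×10¹⁰ m/s²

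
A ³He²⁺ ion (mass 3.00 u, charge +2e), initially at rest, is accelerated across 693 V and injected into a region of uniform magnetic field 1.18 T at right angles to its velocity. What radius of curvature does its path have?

Acceleration: |q|V = ½mv² ⇒ v = √(2|q|V/m) = √(2·3.204×10⁻¹⁹·693/4.983×10⁻²⁷) ≈ 2.985×10⁵ m/s.
In the field: r = mv/(|q|B) = (4.983×10⁻²⁷)(2.985×10⁵)/((3.204×10⁻¹⁹)(1.18)) ≈ 3.93×10⁻³ m.

r ≈ 3.93×10⁻³ m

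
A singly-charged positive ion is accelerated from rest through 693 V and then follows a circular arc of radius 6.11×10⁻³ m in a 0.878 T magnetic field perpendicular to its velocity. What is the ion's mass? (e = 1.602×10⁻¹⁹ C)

Combine |q|V = ½mv² and r = mv/(|q|B): eliminate v to get m = qB²r²/(2V).
m = (1.602×10⁻¹⁹)(0.878)²(6.11×10⁻³)²/(2·693) ≈ 3.33×10⁻²⁷ kg.

m ≈ 3.33×10⁻²⁷ kg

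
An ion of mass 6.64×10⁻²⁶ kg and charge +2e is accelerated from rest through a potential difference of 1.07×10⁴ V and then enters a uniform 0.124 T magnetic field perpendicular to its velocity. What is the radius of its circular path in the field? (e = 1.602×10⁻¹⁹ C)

r ≈ 0.537 m

Acceleration: |q|V = ½mv² ⇒ v = √(2|q|V/m) = √(2·3.204×10⁻¹⁹·1.07×10⁴/6.64×10⁻²⁶) ≈ 3.213×10⁵ m/s.
In the field: r = mv/(|q|B) = (6.64×10⁻²⁶)(3.213×10⁵)/((3.204×10⁻¹⁹)(0.124)) ≈ 0.537 m.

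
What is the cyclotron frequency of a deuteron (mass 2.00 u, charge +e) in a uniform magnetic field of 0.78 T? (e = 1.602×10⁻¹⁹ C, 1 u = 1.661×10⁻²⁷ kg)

f = |q|B/(2πm).
f = (1.602×10⁻¹⁹)(0.78)/(2π·3.322×10⁻²⁷) ≈ 6.0×10⁶ Hz.

f ≈ 6.0×10⁶ Hz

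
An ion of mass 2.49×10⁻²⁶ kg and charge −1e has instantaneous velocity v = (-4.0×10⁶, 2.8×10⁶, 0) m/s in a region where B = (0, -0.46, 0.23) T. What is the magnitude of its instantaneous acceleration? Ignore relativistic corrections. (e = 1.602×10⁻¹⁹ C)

v×B = (6.44×10⁵, 9.20×10⁵, 1.84×10⁶) N/C.
F = q v×B = (−1.602×10⁻¹⁹ C)·(6.44×10⁵, 9.20×10⁵, 1.84×10⁶) = (-1.03×10⁻¹³, -1.47×10⁻¹³, -2.95×10⁻¹³) N.
|a| = |F|/m = 3.453×10⁻¹³/2.49×10⁻²⁶ ≈ 1.39×10¹³ m/s².

|a| ≈ 1.39×10¹³ m/s²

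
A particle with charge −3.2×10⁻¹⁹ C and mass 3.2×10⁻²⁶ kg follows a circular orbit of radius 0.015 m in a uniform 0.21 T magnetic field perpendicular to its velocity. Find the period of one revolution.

T ≈ 3.0×10⁻⁶ s

The cyclotron period depends only on m, q, B: T = 2πm/(|q|B).
T = 2π(3.2×10⁻²⁶)/((3.2×10⁻¹⁹)(0.21)) ≈ 3.0×10⁻⁶ s.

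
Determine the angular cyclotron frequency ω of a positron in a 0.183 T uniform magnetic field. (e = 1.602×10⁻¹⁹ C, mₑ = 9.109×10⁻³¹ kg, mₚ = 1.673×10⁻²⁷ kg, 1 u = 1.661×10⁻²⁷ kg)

ω = |q|B/m.
ω = (1.602×10⁻¹⁹)(0.183)/9.109×10⁻³¹ ≈ 3.22×10¹⁰ rad/s.

ω ≈ 3.22×10¹⁰ rad/s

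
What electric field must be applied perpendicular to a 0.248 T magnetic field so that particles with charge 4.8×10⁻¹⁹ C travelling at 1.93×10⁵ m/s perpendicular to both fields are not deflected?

E = 4.79×10⁴ V/m

For straight-line motion qE = qvB, so E = vB.
E = 1.93×10⁵ × 0.248 = 4.79×10⁴ V/m.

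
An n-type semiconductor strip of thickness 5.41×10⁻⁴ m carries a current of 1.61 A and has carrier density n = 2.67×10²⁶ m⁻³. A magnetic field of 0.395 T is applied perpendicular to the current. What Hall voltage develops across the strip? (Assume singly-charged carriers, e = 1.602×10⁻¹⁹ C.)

V_H = IB/(n e t).
V_H = (1.61)(0.395)/((2.67×10²⁶)(1.602×10⁻¹⁹)(5.41×10⁻⁴)) ≈ 2.75×10⁻⁵ V.

V_H ≈ 2.75×10⁻⁵ V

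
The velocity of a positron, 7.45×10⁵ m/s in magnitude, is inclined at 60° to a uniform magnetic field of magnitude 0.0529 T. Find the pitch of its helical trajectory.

p ≈ 2.52×10⁻⁴ m

v∥ = v cosθ = 7.45×10⁵·cos60° ≈ 3.725×10⁵ m/s.
T = 2πm/(|q|B) = 2π(9.109×10⁻³¹)/((1.602×10⁻¹⁹)(0.0529)) ≈ 6.754×10⁻¹⁰ s.
pitch = v∥ T = (3.725×10⁵)(6.754×10⁻¹⁰) ≈ 2.52×10⁻⁴ m.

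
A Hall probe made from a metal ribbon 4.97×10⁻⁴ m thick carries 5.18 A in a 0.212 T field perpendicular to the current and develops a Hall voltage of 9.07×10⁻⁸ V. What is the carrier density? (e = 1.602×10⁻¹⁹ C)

From V_H = IB/(n e t), n = IB/(V_H e t).
n = (5.18)(0.212)/((9.07×10⁻⁸)(1.602×10⁻¹⁹)(4.97×10⁻⁴)) ≈ 1.52×10²⁹ m⁻³.

n ≈ 1.52×10²⁹ m⁻³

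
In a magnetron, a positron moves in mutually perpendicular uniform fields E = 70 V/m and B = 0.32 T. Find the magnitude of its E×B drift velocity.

The steady drift has the magnetic force balancing the electric force, so v_d = E/B.
v_d = 70/0.32 = 220 m/s.

v_d ≈ 220 m/s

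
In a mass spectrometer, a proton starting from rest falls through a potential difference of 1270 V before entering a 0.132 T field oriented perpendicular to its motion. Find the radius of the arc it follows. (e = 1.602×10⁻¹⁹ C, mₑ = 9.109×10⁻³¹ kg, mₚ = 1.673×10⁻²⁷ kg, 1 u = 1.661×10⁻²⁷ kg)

r ≈ 0.0390 m

Acceleration: |q|V = ½mv² ⇒ v = √(2|q|V/m) = √(2·1.602×10⁻¹⁹·1270/1.673×10⁻²⁷) ≈ 4.932×10⁵ m/s.
In the field: r = mv/(|q|B) = (1.673×10⁻²⁷)(4.932×10⁵)/((1.602×10⁻¹⁹)(0.132)) ≈ 0.0390 m.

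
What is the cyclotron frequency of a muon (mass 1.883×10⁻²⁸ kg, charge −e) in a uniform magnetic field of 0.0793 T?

f ≈ 1.07×10⁷ Hz

f = |q|B/(2πm).
f = (1.602×10⁻¹⁹)(0.0793)/(2π·1.883×10⁻²⁸) ≈ 1.07×10⁷ Hz.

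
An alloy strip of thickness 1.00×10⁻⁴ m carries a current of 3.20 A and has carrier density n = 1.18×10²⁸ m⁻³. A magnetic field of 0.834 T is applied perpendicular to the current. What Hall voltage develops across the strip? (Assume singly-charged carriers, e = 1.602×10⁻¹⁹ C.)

V_H ≈ 1.41×10⁻⁵ V

V_H = IB/(n e t).
V_H = (3.20)(0.834)/((1.18×10²⁸)(1.602×10⁻¹⁹)(1.00×10⁻⁴)) ≈ 1.41×10⁻⁵ V.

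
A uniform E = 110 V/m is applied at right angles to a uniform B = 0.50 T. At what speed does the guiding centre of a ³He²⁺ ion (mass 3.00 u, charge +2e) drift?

v_d ≈ 220 m/s

The E×B drift speed is v_d = E/B.
v_d = 110/0.50 = 220 m/s.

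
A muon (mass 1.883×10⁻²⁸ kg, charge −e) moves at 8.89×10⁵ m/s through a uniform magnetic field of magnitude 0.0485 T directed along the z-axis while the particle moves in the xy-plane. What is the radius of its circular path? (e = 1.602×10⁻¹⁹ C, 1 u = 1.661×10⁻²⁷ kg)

The magnetic force provides the centripetal force: |q|vB = mv²/r.
r = mv/(|q|B) = (1.883×10⁻²⁸)(8.89×10⁵)/((1.602×10⁻¹⁹)(0.0485)) ≈ 0.0215 m.

r ≈ 0.0215 m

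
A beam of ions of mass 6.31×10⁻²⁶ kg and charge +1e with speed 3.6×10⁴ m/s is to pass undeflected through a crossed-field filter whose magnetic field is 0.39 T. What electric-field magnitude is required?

For straight-line motion qE = qvB, so E = vB.
E = 3.6×10⁴ × 0.39 = 1.4×10⁴ V/m.

E = 1.4×10⁴ V/m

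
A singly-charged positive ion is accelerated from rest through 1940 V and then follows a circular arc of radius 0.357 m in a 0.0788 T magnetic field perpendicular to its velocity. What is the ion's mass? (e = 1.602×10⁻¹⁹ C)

Combine |q|V = ½mv² and r = mv/(|q|B): eliminate v to get m = qB²r²/(2V).
m = (1.602×10⁻¹⁹)(0.0788)²(0.357)²/(2·1940) ≈ 3.27×10⁻²⁶ kg.

m ≈ 3.27×10⁻²⁶ kg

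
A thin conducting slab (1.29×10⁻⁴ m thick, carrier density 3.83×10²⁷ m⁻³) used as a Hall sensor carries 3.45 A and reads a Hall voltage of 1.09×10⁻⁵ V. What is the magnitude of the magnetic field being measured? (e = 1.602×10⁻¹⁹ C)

B ≈ 0.250 T

From V_H = IB/(n e t), B = V_H n e t / I.
B = (1.09×10⁻⁵)(3.83×10²⁷)(1.602×10⁻¹⁹)(1.29×10⁻⁴)/3.45 ≈ 0.250 T.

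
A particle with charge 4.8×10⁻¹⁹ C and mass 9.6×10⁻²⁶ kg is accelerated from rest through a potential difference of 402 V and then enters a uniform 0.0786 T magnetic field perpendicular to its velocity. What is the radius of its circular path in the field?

Acceleration: |q|V = ½mv² ⇒ v = √(2|q|V/m) = √(2·4.8×10⁻¹⁹·402/9.6×10⁻²⁶) ≈ 6.340×10⁴ m/s.
In the field: r = mv/(|q|B) = (9.6×10⁻²⁶)(6.340×10⁴)/((4.8×10⁻¹⁹)(0.0786)) ≈ 0.161 m.

r ≈ 0.161 m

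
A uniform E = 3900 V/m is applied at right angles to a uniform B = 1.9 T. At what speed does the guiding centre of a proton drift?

In crossed fields the guiding centre drifts at v_d = |E×B|/B² = E/B, independent of charge and mass.
v_d = 3900/1.9 = 2100 m/s.

v_d ≈ 2100 m/s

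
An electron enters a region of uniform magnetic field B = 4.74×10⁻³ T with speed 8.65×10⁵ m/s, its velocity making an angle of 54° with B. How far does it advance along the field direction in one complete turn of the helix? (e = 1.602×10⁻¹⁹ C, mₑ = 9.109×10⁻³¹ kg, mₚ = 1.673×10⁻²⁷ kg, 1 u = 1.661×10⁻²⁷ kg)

v∥ = v cosθ = 8.65×10⁵·cos54° ≈ 5.084×10⁵ m/s.
T = 2πm/(|q|B) = 2π(9.109×10⁻³¹)/((1.602×10⁻¹⁹)(4.74×10⁻³)) ≈ 7.537×10⁻⁹ s.
pitch = v∥ T = (5.084×10⁵)(7.537×10⁻⁹) ≈ 3.83×10⁻³ m.

p ≈ 3.83×10⁻³ m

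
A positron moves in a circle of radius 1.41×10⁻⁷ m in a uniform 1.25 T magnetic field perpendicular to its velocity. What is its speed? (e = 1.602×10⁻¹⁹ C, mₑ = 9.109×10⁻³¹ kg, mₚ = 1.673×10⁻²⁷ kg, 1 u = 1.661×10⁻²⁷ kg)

From |q|vB = mv²/r, v = |q|Br/m.
v = (1.602×10⁻¹⁹)(1.25)(1.41×10⁻⁷)/9.109×10⁻³¹ ≈ 3.10×10⁴ m/s.

v ≈ 3.10×10⁴ m/s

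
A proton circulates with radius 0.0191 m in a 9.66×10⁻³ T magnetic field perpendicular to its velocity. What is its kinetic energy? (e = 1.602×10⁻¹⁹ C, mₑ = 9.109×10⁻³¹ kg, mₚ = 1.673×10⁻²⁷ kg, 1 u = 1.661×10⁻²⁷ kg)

v = |q|Br/m, then KE = ½mv² = (qBr)²/(2m).
v = (1.602×10⁻¹⁹)(9.66×10⁻³)(0.0191)/1.673×10⁻²⁷ ≈ 1.767×10⁴ m/s.
KE = ½(1.673×10⁻²⁷)(1.767×10⁴)² ≈ 2.61×10⁻¹⁹ J = 1.63 eV.

KE ≈ 1.63 eV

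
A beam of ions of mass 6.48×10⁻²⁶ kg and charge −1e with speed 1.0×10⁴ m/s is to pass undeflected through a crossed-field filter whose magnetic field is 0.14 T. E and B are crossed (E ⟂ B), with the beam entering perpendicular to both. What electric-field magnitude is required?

For straight-line motion qE = qvB, so E = vB.
E = 1.0×10⁴ × 0.14 = 1400 V/m.

E = 1400 V/m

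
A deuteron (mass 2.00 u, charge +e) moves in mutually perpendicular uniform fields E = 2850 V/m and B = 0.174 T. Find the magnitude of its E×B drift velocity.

The E×B drift speed is v_d = E/B.
v_d = 2850/0.174 = 1.64×10⁴ m/s.

v_d ≈ 1.64×10⁴ m/s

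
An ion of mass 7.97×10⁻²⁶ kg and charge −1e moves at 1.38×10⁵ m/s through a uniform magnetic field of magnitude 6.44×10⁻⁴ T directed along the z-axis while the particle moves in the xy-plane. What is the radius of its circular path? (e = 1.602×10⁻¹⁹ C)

The magnetic force provides the centripetal force: |q|vB = mv²/r.
r = mv/(|q|B) = (7.97×10⁻²⁶)(1.38×10⁵)/((1.602×10⁻¹⁹)(6.44×10⁻⁴)) ≈ 107 m.

r ≈ 107 m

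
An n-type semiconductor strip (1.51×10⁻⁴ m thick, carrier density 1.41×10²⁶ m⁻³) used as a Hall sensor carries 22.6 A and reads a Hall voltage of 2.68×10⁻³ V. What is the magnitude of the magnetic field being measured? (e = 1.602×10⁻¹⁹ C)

From V_H = IB/(n e t), B = V_H n e t / I.
B = (2.68×10⁻³)(1.41×10²⁶)(1.602×10⁻¹⁹)(1.51×10⁻⁴)/22.6 ≈ 0.404 T.

B ≈ 0.404 T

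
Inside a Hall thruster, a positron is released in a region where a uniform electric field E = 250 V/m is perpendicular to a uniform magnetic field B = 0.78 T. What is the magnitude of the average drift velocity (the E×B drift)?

The steady drift has the magnetic force balancing the electric force, so v_d = E/B.
v_d = 250/0.78 = 320 m/s.

v_d ≈ 320 m/s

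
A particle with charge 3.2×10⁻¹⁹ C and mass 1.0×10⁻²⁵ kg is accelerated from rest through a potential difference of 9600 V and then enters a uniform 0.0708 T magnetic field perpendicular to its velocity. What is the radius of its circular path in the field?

Acceleration: |q|V = ½mv² ⇒ v = √(2|q|V/m) = √(2·3.2×10⁻¹⁹·9600/1.0×10⁻²⁵) ≈ 2.479×10⁵ m/s.
In the field: r = mv/(|q|B) = (1.0×10⁻²⁵)(2.479×10⁵)/((3.2×10⁻¹⁹)(0.0708)) ≈ 1.09 m.

r ≈ 1.09 m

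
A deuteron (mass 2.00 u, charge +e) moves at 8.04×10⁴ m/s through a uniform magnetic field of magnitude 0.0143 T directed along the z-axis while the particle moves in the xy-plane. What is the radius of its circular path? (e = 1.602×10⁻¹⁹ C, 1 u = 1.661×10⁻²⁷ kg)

r ≈ 0.117 m

The magnetic force provides the centripetal force: |q|vB = mv²/r.
r = mv/(|q|B) = (3.322×10⁻²⁷)(8.04×10⁴)/((1.602×10⁻¹⁹)(0.0143)) ≈ 0.117 m.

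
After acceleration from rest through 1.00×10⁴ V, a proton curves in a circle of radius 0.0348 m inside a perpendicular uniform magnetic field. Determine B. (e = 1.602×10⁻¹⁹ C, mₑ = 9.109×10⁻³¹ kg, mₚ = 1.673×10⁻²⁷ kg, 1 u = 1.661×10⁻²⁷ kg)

B ≈ 0.415 T

v = √(2|q|V/m) = √(2·1.602×10⁻¹⁹·1.00×10⁴/1.673×10⁻²⁷) ≈ 1.384×10⁶ m/s.
B = mv/(|q|r) = (1.673×10⁻²⁷)(1.384×10⁶)/((1.602×10⁻¹⁹)(0.0348)) ≈ 0.415 T.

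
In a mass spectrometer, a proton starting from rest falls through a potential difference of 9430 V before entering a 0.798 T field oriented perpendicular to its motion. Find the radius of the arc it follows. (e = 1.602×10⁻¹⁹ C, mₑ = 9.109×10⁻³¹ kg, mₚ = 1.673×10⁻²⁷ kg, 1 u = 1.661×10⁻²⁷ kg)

r ≈ 0.0176 m

Acceleration: |q|V = ½mv² ⇒ v = √(2|q|V/m) = √(2·1.602×10⁻¹⁹·9430/1.673×10⁻²⁷) ≈ 1.344×10⁶ m/s.
In the field: r = mv/(|q|B) = (1.673×10⁻²⁷)(1.344×10⁶)/((1.602×10⁻¹⁹)(0.798)) ≈ 0.0176 m.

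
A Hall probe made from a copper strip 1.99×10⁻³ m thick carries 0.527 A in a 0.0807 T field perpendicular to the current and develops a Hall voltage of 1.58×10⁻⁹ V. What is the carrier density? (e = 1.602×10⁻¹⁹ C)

n ≈ 8.44×10²⁸ m⁻³

From V_H = IB/(n e t), n = IB/(V_H e t).
n = (0.527)(0.0807)/((1.58×10⁻⁹)(1.602×10⁻¹⁹)(1.99×10⁻³)) ≈ 8.44×10²⁸ m⁻³.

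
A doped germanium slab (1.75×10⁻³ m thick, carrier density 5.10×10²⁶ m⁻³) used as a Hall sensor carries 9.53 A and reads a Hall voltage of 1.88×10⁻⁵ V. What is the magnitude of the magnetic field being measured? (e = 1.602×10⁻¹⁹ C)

From V_H = IB/(n e t), B = V_H n e t / I.
B = (1.88×10⁻⁵)(5.10×10²⁶)(1.602×10⁻¹⁹)(1.75×10⁻³)/9.53 ≈ 0.282 T.

B ≈ 0.282 T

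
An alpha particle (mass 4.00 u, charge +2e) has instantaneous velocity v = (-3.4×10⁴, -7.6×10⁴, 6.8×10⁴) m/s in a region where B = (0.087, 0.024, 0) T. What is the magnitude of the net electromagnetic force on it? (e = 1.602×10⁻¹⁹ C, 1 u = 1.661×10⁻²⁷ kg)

v×B = (-1630, 5920, 5800) N/C.
F = q v×B = (3.204×10⁻¹⁹ C)·(-1630, 5920, 5800) = (-5.23×10⁻¹⁶, 1.90×10⁻¹⁵, 1.86×10⁻¹⁵) N.
|F| = 2.70×10⁻¹⁵ N.

|F| ≈ 2.70×10⁻¹⁵ N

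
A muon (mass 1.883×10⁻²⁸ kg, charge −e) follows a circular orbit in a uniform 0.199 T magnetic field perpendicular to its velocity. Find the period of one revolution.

T ≈ 3.71×10⁻⁸ s

The cyclotron period depends only on m, q, B: T = 2πm/(|q|B).
T = 2π(1.883×10⁻²⁸)/((1.602×10⁻¹⁹)(0.199)) ≈ 3.71×10⁻⁸ s.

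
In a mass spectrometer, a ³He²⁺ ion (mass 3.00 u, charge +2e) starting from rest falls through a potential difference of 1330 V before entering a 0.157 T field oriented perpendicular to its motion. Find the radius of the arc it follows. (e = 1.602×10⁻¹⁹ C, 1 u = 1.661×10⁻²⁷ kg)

r ≈ 0.0410 m

Acceleration: |q|V = ½mv² ⇒ v = √(2|q|V/m) = √(2·3.204×10⁻¹⁹·1330/4.983×10⁻²⁷) ≈ 4.136×10⁵ m/s.
In the field: r = mv/(|q|B) = (4.983×10⁻²⁷)(4.136×10⁵)/((3.204×10⁻¹⁹)(0.157)) ≈ 0.0410 m.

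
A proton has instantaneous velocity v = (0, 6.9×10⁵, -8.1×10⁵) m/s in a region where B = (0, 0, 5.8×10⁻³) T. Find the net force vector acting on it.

v×B = (4000, 0, 0) N/C.
F = q v×B = (1.602×10⁻¹⁹ C)·(4000, 0, 0) = (6.41×10⁻¹⁶, 0, 0) N.

F ≈ (6.41×10⁻¹⁶, 0, 0) N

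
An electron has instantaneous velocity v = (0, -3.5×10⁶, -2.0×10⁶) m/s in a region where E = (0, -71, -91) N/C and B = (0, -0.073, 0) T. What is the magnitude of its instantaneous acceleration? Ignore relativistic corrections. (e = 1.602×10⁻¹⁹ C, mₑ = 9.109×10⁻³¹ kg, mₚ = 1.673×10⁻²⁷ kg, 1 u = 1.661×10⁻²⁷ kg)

|a| ≈ 2.57×10¹⁶ m/s²

v×B = (-1.46×10⁵, 0, 0) N/C.
E + v×B = (-1.46×10⁵, -71.0, -91.0) N/C.
F = q(E + v×B) = (−1.602×10⁻¹⁹ C)·(-1.46×10⁵, -71.0, -91.0) = (2.34×10⁻¹⁴, 1.14×10⁻¹⁷, 1.46×10⁻¹⁷) N.
|a| = |F|/m = 2.339×10⁻¹⁴/9.109×10⁻³¹ ≈ 2.57×10¹⁶ m/s².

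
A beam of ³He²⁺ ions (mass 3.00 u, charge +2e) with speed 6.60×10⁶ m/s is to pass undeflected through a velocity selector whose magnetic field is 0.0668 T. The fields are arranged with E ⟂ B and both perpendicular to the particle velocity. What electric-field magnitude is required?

E = 4.41×10⁵ V/m

For straight-line motion qE = qvB, so E = vB.
E = 6.60×10⁶ × 0.0668 = 4.41×10⁵ V/m.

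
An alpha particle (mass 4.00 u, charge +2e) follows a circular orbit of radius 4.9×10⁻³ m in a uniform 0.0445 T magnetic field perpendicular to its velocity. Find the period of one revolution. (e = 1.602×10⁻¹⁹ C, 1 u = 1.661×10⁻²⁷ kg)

The cyclotron period depends only on m, q, B: T = 2πm/(|q|B).
T = 2π(6.644×10⁻²⁷)/((3.204×10⁻¹⁹)(0.0445)) ≈ 2.93×10⁻⁶ s.

T ≈ 2.93×10⁻⁶ s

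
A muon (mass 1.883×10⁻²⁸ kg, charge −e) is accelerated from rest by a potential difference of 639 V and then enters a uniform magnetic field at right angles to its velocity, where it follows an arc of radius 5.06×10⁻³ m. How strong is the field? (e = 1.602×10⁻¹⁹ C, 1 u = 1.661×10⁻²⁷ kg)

v = √(2|q|V/m) = √(2·1.602×10⁻¹⁹·639/1.883×10⁻²⁸) ≈ 1.043×10⁶ m/s.
B = mv/(|q|r) = (1.883×10⁻²⁸)(1.043×10⁶)/((1.602×10⁻¹⁹)(5.06×10⁻³)) ≈ 0.242 T.

B ≈ 0.242 T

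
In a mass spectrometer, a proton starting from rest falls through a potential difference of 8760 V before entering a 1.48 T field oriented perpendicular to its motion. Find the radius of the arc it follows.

Acceleration: |q|V = ½mv² ⇒ v = √(2|q|V/m) = √(2·1.602×10⁻¹⁹·8760/1.673×10⁻²⁷) ≈ 1.295×10⁶ m/s.
In the field: r = mv/(|q|B) = (1.673×10⁻²⁷)(1.295×10⁶)/((1.602×10⁻¹⁹)(1.48)) ≈ 9.14×10⁻³ m.

r ≈ 9.14×10⁻³ m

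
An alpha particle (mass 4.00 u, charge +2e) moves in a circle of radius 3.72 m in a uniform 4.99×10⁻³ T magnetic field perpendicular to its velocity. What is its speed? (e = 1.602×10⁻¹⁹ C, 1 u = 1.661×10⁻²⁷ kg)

From |q|vB = mv²/r, v = |q|Br/m.
v = (3.204×10⁻¹⁹)(4.99×10⁻³)(3.72)/6.644×10⁻²⁷ ≈ 8.95×10⁵ m/s.

v ≈ 8.95×10⁵ m/s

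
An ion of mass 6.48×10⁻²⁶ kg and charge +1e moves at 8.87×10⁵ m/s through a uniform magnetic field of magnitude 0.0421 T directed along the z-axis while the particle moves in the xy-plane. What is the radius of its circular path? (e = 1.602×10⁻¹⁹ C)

r ≈ 8.52 m

The magnetic force provides the centripetal force: |q|vB = mv²/r.
r = mv/(|q|B) = (6.48×10⁻²⁶)(8.87×10⁵)/((1.602×10⁻¹⁹)(0.0421)) ≈ 8.52 m.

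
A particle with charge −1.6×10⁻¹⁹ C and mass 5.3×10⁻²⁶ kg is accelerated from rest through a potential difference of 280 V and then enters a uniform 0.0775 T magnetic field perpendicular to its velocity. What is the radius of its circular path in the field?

Acceleration: |q|V = ½mv² ⇒ v = √(2|q|V/m) = √(2·1.6×10⁻¹⁹·280/5.3×10⁻²⁶) ≈ 4.112×10⁴ m/s.
In the field: r = mv/(|q|B) = (5.3×10⁻²⁶)(4.112×10⁴)/((1.6×10⁻¹⁹)(0.0775)) ≈ 0.176 m.

r ≈ 0.176 m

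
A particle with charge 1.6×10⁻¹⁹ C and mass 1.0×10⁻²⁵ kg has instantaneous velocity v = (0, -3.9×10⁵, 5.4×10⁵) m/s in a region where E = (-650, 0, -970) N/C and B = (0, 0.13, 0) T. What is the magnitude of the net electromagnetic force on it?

|F| ≈ 1.13×10⁻¹⁴ N

v×B = (-7.02×10⁴, 0, 0) N/C.
E + v×B = (-7.08×10⁴, 0, -970) N/C.
F = q(E + v×B) = (1.6×10⁻¹⁹ C)·(-7.08×10⁴, 0, -970) = (-1.13×10⁻¹⁴, 0, -1.55×10⁻¹⁶) N.
|F| = 1.13×10⁻¹⁴ N.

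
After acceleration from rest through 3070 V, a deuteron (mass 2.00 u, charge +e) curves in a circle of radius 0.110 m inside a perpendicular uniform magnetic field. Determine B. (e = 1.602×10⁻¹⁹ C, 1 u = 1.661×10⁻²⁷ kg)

v = √(2|q|V/m) = √(2·1.602×10⁻¹⁹·3070/3.322×10⁻²⁷) ≈ 5.441×10⁵ m/s.
B = mv/(|q|r) = (3.322×10⁻²⁷)(5.441×10⁵)/((1.602×10⁻¹⁹)(0.110)) ≈ 0.103 T.

B ≈ 0.103 T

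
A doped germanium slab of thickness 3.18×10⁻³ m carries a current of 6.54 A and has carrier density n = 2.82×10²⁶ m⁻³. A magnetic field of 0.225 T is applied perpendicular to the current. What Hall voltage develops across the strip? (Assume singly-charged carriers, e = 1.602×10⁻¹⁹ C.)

V_H ≈ 1.02×10⁻⁵ V

V_H = IB/(n e t).
V_H = (6.54)(0.225)/((2.82×10²⁶)(1.602×10⁻¹⁹)(3.18×10⁻³)) ≈ 1.02×10⁻⁵ V.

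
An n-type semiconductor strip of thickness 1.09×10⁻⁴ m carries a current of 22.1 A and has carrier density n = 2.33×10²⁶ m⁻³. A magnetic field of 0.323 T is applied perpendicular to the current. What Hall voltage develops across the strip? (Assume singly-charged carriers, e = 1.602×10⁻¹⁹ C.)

V_H ≈ 1.75×10⁻³ V

V_H = IB/(n e t).
V_H = (22.1)(0.323)/((2.33×10²⁶)(1.602×10⁻¹⁹)(1.09×10⁻⁴)) ≈ 1.75×10⁻³ V.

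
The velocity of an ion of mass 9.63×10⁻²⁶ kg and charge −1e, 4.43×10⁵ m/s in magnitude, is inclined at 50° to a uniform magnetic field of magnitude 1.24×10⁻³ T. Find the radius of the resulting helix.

v⊥ = v sinθ = 4.43×10⁵·sin50° ≈ 3.394×10⁵ m/s.
r = m v⊥/(|q|B) = (9.63×10⁻²⁶)(3.394×10⁵)/((1.602×10⁻¹⁹)(1.24×10⁻³)) ≈ 165 m.

r ≈ 165 m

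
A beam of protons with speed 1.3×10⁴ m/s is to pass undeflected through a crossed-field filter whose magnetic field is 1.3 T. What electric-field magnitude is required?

E = 1.7×10⁴ V/m

For straight-line motion qE = qvB, so E = vB.
E = 1.3×10⁴ × 1.3 = 1.7×10⁴ V/m.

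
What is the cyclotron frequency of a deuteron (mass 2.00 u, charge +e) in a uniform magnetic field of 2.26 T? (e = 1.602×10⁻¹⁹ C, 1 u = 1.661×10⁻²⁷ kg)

f = |q|B/(2πm).
f = (1.602×10⁻¹⁹)(2.26)/(2π·3.322×10⁻²⁷) ≈ 1.73×10⁷ Hz.

f ≈ 1.73×10⁷ Hz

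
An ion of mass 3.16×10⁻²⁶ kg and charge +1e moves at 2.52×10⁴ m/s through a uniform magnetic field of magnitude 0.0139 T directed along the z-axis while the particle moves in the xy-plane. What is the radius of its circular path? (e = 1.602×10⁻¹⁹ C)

r ≈ 0.358 m

The magnetic force provides the centripetal force: |q|vB = mv²/r.
r = mv/(|q|B) = (3.16×10⁻²⁶)(2.52×10⁴)/((1.602×10⁻¹⁹)(0.0139)) ≈ 0.358 m.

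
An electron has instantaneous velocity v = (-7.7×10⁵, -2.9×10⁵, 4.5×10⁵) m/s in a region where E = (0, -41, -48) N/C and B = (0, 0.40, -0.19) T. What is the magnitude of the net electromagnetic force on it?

v×B = (-1.25×10⁵, -1.46×10⁵, -3.08×10⁵) N/C.
E + v×B = (-1.25×10⁵, -1.46×10⁵, -3.08×10⁵) N/C.
F = q(E + v×B) = (−1.602×10⁻¹⁹ C)·(-1.25×10⁵, -1.46×10⁵, -3.08×10⁵) = (2.00×10⁻¹⁴, 2.34×10⁻¹⁴, 4.93×10⁻¹⁴) N.
|F| = 5.82×10⁻¹⁴ N.

|F| ≈ 5.82×10⁻¹⁴ N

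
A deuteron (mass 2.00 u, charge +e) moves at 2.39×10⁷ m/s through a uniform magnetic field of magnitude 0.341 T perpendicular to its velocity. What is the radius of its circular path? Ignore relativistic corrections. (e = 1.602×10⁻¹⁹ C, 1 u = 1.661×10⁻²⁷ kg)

r ≈ 1.45 m

The magnetic force provides the centripetal force: |q|vB = mv²/r.
r = mv/(|q|B) = (3.322×10⁻²⁷)(2.39×10⁷)/((1.602×10⁻¹⁹)(0.341)) ≈ 1.45 m.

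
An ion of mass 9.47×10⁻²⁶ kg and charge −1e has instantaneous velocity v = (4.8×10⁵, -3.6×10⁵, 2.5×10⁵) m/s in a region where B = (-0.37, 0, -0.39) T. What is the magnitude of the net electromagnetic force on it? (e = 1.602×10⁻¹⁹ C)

v×B = (1.40×10⁵, 9.47×10⁴, -1.33×10⁵) N/C.
F = q v×B = (−1.602×10⁻¹⁹ C)·(1.40×10⁵, 9.47×10⁴, -1.33×10⁵) = (-2.25×10⁻¹⁴, -1.52×10⁻¹⁴, 2.13×10⁻¹⁴) N.
|F| = 3.45×10⁻¹⁴ N.

|F| ≈ 3.45×10⁻¹⁴ N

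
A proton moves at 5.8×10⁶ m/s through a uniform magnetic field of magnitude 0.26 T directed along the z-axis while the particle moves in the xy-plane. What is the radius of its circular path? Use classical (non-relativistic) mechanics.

r ≈ 0.23 m

The magnetic force provides the centripetal force: |q|vB = mv²/r.
r = mv/(|q|B) = (1.673×10⁻²⁷)(5.8×10⁶)/((1.602×10⁻¹⁹)(0.26)) ≈ 0.23 m.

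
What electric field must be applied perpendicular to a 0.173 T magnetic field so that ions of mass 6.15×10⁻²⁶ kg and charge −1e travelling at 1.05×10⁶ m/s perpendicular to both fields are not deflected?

For straight-line motion qE = qvB, so E = vB.
E = 1.05×10⁶ × 0.173 = 1.82×10⁵ V/m.

E = 1.82×10⁵ V/m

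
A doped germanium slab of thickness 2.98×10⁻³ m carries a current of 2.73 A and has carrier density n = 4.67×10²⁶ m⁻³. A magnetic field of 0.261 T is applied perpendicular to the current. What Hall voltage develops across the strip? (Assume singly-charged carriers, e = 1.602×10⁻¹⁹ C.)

V_H ≈ 3.20×10⁻⁶ V

V_H = IB/(n e t).
V_H = (2.73)(0.261)/((4.67×10²⁶)(1.602×10⁻¹⁹)(2.98×10⁻³)) ≈ 3.20×10⁻⁶ V.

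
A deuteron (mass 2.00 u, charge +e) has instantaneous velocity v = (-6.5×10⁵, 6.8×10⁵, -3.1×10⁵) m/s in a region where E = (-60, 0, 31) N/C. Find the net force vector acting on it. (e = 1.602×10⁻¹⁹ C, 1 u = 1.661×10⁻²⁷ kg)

F ≈ (-9.61×10⁻¹⁸, 0, 4.97×10⁻¹⁸) N

Only an electric field acts, so F = qE = (1.602×10⁻¹⁹ C)·(-60.0, 0, 31.0) = (-9.61×10⁻¹⁸, 0, 4.97×10⁻¹⁸) N.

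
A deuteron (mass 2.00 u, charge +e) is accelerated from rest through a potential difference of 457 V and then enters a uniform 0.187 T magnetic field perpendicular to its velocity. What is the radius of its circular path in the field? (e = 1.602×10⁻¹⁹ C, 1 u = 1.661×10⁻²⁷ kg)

Acceleration: |q|V = ½mv² ⇒ v = √(2|q|V/m) = √(2·1.602×10⁻¹⁹·457/3.322×10⁻²⁷) ≈ 2.099×10⁵ m/s.
In the field: r = mv/(|q|B) = (3.322×10⁻²⁷)(2.099×10⁵)/((1.602×10⁻¹⁹)(0.187)) ≈ 0.0233 m.

r ≈ 0.0233 m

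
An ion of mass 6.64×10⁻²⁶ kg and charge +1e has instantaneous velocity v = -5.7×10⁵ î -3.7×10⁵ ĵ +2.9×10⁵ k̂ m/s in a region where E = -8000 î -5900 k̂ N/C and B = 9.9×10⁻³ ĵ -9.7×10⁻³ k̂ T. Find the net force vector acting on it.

v×B = (718, -5530, -5640) N/C.
E + v×B = (-7280, -5530, -1.15×10⁴) N/C.
F = q(E + v×B) = (1.602×10⁻¹⁹ C)·(-7280, -5530, -1.15×10⁴) = (-1.17×10⁻¹⁵, -8.86×10⁻¹⁶, -1.85×10⁻¹⁵) N.

F ≈ (-1.17×10⁻¹⁵, -8.86×10⁻¹⁶, -1.85×10⁻¹⁵) N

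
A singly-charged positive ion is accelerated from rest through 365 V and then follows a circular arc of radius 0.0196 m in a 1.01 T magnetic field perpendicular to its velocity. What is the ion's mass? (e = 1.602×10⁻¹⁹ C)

m ≈ 8.60×10⁻²⁶ kg

Combine |q|V = ½mv² and r = mv/(|q|B): eliminate v to get m = qB²r²/(2V).
m = (1.602×10⁻¹⁹)(1.01)²(0.0196)²/(2·365) ≈ 8.60×10⁻²⁶ kg.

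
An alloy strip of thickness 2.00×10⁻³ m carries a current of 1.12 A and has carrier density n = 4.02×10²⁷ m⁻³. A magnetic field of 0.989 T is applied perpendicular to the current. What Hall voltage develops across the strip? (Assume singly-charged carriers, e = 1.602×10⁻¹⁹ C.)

V_H = IB/(n e t).
V_H = (1.12)(0.989)/((4.02×10²⁷)(1.602×10⁻¹⁹)(2.00×10⁻³)) ≈ 8.60×10⁻⁷ V.

V_H ≈ 8.60×10⁻⁷ V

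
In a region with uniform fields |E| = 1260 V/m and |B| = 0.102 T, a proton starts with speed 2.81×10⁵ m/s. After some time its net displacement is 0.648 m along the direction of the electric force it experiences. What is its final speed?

v_f ≈ 4.85×10⁵ m/s

B does no work; ΔKE = |q|E d.
½mv_f² = ½mv₀² + |q|Ed = ½(1.673×10⁻²⁷)(2.81×10⁵)² + (1.602×10⁻¹⁹)(1260)(0.648) ≈ 6.605×10⁻¹⁷ J + 1.308×10⁻¹⁶ J ≈ 1.969×10⁻¹⁶ J.
v_f = √(2·1.969×10⁻¹⁶/1.673×10⁻²⁷) ≈ 4.85×10⁵ m/s.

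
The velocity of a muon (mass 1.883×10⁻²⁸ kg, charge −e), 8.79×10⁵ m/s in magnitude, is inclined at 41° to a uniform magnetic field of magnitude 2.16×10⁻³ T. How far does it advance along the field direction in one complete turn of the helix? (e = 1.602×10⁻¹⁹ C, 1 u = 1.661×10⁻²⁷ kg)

v∥ = v cosθ = 8.79×10⁵·cos41° ≈ 6.634×10⁵ m/s.
T = 2πm/(|q|B) = 2π(1.883×10⁻²⁸)/((1.602×10⁻¹⁹)(2.16×10⁻³)) ≈ 3.419×10⁻⁶ s.
pitch = v∥ T = (6.634×10⁵)(3.419×10⁻⁶) ≈ 2.27 m.

p ≈ 2.27 m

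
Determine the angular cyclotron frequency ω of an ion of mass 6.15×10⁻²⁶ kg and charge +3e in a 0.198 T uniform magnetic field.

ω ≈ 1.55×10⁶ rad/s

ω = |q|B/m.
ω = (4.806×10⁻¹⁹)(0.198)/6.15×10⁻²⁶ ≈ 1.55×10⁶ rad/s.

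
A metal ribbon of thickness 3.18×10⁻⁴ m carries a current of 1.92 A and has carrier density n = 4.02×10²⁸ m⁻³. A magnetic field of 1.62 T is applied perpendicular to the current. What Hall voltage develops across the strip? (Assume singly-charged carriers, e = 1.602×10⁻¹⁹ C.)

V_H ≈ 1.52×10⁻⁶ V

V_H = IB/(n e t).
V_H = (1.92)(1.62)/((4.02×10²⁸)(1.602×10⁻¹⁹)(3.18×10⁻⁴)) ≈ 1.52×10⁻⁶ V.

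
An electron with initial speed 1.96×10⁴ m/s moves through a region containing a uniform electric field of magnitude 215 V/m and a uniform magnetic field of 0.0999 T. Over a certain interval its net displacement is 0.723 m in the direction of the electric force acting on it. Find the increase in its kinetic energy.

ΔKE ≈ 2.49×10⁻¹⁷ J

The magnetic force is always ⟂ v and does no work; only the electric force changes KE.
ΔKE = F_E · d = |q|E d = (1.602×10⁻¹⁹)(215)(0.723) ≈ 2.49×10⁻¹⁷ J.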